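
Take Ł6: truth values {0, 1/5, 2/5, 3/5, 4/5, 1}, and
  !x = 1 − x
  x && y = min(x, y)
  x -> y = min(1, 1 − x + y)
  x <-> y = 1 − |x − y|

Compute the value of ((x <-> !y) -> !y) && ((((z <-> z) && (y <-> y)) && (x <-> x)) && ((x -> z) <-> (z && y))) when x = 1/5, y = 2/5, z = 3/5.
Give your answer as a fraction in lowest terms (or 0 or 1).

!y = !2/5 = 3/5
x <-> !y = 1/5 <-> 3/5 = 3/5
!y = !2/5 = 3/5
(x <-> !y) -> !y = 3/5 -> 3/5 = 1
z <-> z = 3/5 <-> 3/5 = 1
y <-> y = 2/5 <-> 2/5 = 1
(z <-> z) && (y <-> y) = 1 && 1 = 1
x <-> x = 1/5 <-> 1/5 = 1
((z <-> z) && (y <-> y)) && (x <-> x) = 1 && 1 = 1
x -> z = 1/5 -> 3/5 = 1
z && y = 3/5 && 2/5 = 2/5
(x -> z) <-> (z && y) = 1 <-> 2/5 = 2/5
(((z <-> z) && (y <-> y)) && (x <-> x)) && ((x -> z) <-> (z && y)) = 1 && 2/5 = 2/5
((x <-> !y) -> !y) && ((((z <-> z) && (y <-> y)) && (x <-> x)) && ((x -> z) <-> (z && y))) = 1 && 2/5 = 2/5

2/5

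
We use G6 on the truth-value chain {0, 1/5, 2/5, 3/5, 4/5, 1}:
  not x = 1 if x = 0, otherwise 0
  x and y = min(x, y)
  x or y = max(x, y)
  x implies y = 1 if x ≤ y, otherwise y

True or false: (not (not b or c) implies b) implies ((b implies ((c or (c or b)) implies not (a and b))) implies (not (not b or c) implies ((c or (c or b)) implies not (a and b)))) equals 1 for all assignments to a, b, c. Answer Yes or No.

Yes

At a = 1, b = 4/5, c = 0, for instance:
not b = not 4/5 = 0
not b or c = 0 or 0 = 0
not (not b or c) = not 0 = 1
not (not b or c) implies b = 1 implies 4/5 = 4/5
c or b = 0 or 4/5 = 4/5
c or (c or b) = 0 or 4/5 = 4/5
a and b = 1 and 4/5 = 4/5
not (a and b) = not 4/5 = 0
(c or (c or b)) implies not (a and b) = 4/5 implies 0 = 0
b implies ((c or (c or b)) implies not (a and b)) = 4/5 implies 0 = 0
not (not b or c) implies ((c or (c or b)) implies not (a and b)) = 1 implies 0 = 0
(b implies ((c or (c or b)) implies not (a and b))) implies (not (not b or c) implies ((c or (c or b)) implies not (a and b))) = 0 implies 0 = 1
(not (not b or c) implies b) implies ((b implies ((c or (c or b)) implies not (a and b))) implies (not (not b or c) implies ((c or (c or b)) implies not (a and b)))) = 4/5 implies 1 = 1
and checking the remaining 215 assignments likewise gives ≥ 1 in every case.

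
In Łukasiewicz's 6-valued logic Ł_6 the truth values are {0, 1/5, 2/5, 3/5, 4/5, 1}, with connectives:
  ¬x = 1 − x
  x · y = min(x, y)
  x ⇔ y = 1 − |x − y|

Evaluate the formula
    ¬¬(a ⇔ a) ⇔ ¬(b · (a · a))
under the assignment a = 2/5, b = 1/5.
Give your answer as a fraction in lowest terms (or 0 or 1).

a ⇔ a = 2/5 ⇔ 2/5 = 1
¬(a ⇔ a) = ¬1 = 0
¬¬(a ⇔ a) = ¬0 = 1
a · a = 2/5 · 2/5 = 2/5
b · (a · a) = 1/5 · 2/5 = 1/5
¬(b · (a · a)) = ¬1/5 = 4/5
¬¬(a ⇔ a) ⇔ ¬(b · (a · a)) = 1 ⇔ 4/5 = 4/5

4/5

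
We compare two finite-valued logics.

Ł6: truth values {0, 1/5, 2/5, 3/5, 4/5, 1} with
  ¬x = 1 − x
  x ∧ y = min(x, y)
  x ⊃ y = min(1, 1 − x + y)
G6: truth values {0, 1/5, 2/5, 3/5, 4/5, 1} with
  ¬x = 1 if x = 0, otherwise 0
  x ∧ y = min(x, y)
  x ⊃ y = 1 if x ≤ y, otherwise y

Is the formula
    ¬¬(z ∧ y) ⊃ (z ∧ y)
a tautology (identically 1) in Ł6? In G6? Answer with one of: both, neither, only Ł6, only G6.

only Ł6

In Ł6: every assignment gives 1 — tautology.
In G6: at y = 1/5, z = 1/5 the value is 1/5 — not a tautology.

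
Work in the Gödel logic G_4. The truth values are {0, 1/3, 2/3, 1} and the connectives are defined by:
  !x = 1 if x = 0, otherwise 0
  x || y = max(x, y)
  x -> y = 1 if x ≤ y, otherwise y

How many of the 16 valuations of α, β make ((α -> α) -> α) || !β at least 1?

α = 0, β = 0 ↦ 1  ≥
α = 0, β = 1/3 ↦ 0  <
α = 0, β = 2/3 ↦ 0  <
α = 0, β = 1 ↦ 0  <
α = 1/3, β = 0 ↦ 1  ≥
α = 1/3, β = 1/3 ↦ 1/3  <
α = 1/3, β = 2/3 ↦ 1/3  <
α = 1/3, β = 1 ↦ 1/3  <
α = 2/3, β = 0 ↦ 1  ≥
α = 2/3, β = 1/3 ↦ 2/3  <
α = 2/3, β = 2/3 ↦ 2/3  <
α = 2/3, β = 1 ↦ 2/3  <
α = 1, β = 0 ↦ 1  ≥
α = 1, β = 1/3 ↦ 1  ≥
α = 1, β = 2/3 ↦ 1  ≥
α = 1, β = 1 ↦ 1  ≥
So 7 of the 16 assignments meet the threshold.

7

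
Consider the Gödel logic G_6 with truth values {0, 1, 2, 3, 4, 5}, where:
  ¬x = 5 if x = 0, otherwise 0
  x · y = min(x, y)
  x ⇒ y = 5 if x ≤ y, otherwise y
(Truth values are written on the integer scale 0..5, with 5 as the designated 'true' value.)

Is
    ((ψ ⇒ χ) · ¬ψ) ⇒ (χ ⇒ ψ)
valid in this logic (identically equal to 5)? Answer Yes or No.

Counterexample: take ψ = 0, χ = 1.
ψ ⇒ χ = 0 ⇒ 1 = 5
¬ψ = ¬0 = 5
(ψ ⇒ χ) · ¬ψ = 5 · 5 = 5
χ ⇒ ψ = 1 ⇒ 0 = 0
((ψ ⇒ χ) · ¬ψ) ⇒ (χ ⇒ ψ) = 5 ⇒ 0 = 0
This gives 0 ≠ 5.

No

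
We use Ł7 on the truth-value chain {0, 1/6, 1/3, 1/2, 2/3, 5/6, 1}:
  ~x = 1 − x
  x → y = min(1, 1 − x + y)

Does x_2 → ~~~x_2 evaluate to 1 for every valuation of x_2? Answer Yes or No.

No

Counterexample: take x_2 = 2/3.
~x_2 = ~2/3 = 1/3
~~x_2 = ~1/3 = 2/3
~~~x_2 = ~2/3 = 1/3
x_2 → ~~~x_2 = 2/3 → 1/3 = 2/3
This gives 2/3 ≠ 1.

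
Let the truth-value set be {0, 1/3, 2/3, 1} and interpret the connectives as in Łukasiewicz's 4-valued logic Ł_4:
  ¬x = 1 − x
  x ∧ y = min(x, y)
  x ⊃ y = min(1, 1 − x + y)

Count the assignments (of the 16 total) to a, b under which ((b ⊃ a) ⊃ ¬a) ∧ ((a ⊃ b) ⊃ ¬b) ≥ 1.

a = 0, b = 0 ↦ 1  ≥
a = 0, b = 1/3 ↦ 2/3  <
a = 0, b = 2/3 ↦ 1/3  <
a = 0, b = 1 ↦ 0  <
a = 1/3, b = 0 ↦ 2/3  <
a = 1/3, b = 1/3 ↦ 2/3  <
a = 1/3, b = 2/3 ↦ 1/3  <
a = 1/3, b = 1 ↦ 0  <
a = 2/3, b = 0 ↦ 1/3  <
a = 2/3, b = 1/3 ↦ 1/3  <
a = 2/3, b = 2/3 ↦ 1/3  <
a = 2/3, b = 1 ↦ 0  <
a = 1, b = 0 ↦ 0  <
a = 1, b = 1/3 ↦ 0  <
a = 1, b = 2/3 ↦ 0  <
a = 1, b = 1 ↦ 0  <
So 1 of the 16 assignments meets the threshold.

1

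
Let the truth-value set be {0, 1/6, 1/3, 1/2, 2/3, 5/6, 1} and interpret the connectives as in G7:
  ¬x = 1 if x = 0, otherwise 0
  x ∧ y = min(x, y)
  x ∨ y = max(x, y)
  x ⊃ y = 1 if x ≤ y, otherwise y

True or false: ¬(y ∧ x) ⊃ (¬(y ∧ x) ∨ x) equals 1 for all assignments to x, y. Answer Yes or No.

Yes

At x = 5/6, y = 1/2, for instance:
y ∧ x = 1/2 ∧ 5/6 = 1/2
¬(y ∧ x) = ¬1/2 = 0
¬(y ∧ x) ∨ x = 0 ∨ 5/6 = 5/6
¬(y ∧ x) ⊃ (¬(y ∧ x) ∨ x) = 0 ⊃ 5/6 = 1
and checking the remaining 48 assignments likewise gives ≥ 1 in every case.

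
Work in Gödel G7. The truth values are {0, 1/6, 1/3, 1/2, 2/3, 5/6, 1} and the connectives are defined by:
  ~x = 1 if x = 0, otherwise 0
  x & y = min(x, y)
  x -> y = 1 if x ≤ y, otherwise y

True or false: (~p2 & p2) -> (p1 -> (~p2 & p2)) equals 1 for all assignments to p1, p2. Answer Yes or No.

Yes

At p1 = 2/3, p2 = 0, for instance:
~p2 = ~0 = 1
~p2 & p2 = 1 & 0 = 0
p1 -> (~p2 & p2) = 2/3 -> 0 = 0
(~p2 & p2) -> (p1 -> (~p2 & p2)) = 0 -> 0 = 1
and checking the remaining 48 assignments likewise gives ≥ 1 in every case.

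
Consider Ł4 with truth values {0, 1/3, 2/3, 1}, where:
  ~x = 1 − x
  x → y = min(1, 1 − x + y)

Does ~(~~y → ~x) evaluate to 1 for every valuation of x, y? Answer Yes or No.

Counterexample: take x = 0, y = 0.
~y = ~0 = 1
~~y = ~1 = 0
~x = ~0 = 1
~~y → ~x = 0 → 1 = 1
~(~~y → ~x) = ~1 = 0
This gives 0 ≠ 1.

No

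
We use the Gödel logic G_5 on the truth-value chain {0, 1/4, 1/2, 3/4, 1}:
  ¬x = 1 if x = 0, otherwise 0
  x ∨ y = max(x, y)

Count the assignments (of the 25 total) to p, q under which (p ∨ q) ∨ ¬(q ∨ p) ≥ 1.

value 1: 10 assignments (counts)
value 3/4: 7 assignments
value 1/2: 5 assignments
value 1/4: 3 assignments
So 10 of the 25 assignments meet the threshold.

10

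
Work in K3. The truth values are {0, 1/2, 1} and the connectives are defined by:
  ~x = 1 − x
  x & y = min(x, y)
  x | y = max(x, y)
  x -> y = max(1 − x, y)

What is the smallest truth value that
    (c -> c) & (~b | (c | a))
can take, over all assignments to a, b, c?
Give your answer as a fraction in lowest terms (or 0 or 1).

0

Take a = 0, b = 1, c = 0:
c -> c = 0 -> 0 = 1
~b = ~1 = 0
c | a = 0 | 0 = 0
~b | (c | a) = 0 | 0 = 0
(c -> c) & (~b | (c | a)) = 1 & 0 = 0
No assignment yields a value below 0, so this is the minimum.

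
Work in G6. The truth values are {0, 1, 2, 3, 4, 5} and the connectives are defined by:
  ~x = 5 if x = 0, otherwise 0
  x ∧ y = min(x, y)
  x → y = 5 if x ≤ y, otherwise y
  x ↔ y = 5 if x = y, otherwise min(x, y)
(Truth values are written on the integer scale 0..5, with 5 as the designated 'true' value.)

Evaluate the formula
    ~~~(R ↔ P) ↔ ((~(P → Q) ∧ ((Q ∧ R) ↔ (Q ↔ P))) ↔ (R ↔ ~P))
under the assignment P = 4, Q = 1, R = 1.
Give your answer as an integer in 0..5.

R ↔ P = 1 ↔ 4 = 1
~(R ↔ P) = ~1 = 0
~~(R ↔ P) = ~0 = 5
~~~(R ↔ P) = ~5 = 0
P → Q = 4 → 1 = 1
~(P → Q) = ~1 = 0
Q ∧ R = 1 ∧ 1 = 1
Q ↔ P = 1 ↔ 4 = 1
(Q ∧ R) ↔ (Q ↔ P) = 1 ↔ 1 = 5
~(P → Q) ∧ ((Q ∧ R) ↔ (Q ↔ P)) = 0 ∧ 5 = 0
~P = ~4 = 0
R ↔ ~P = 1 ↔ 0 = 0
(~(P → Q) ∧ ((Q ∧ R) ↔ (Q ↔ P))) ↔ (R ↔ ~P) = 0 ↔ 0 = 5
~~~(R ↔ P) ↔ ((~(P → Q) ∧ ((Q ∧ R) ↔ (Q ↔ P))) ↔ (R ↔ ~P)) = 0 ↔ 5 = 0

0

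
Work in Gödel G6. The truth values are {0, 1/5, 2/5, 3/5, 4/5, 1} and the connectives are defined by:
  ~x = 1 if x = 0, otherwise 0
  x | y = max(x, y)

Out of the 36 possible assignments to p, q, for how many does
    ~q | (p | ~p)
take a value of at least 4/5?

value 1: 16 assignments (counts)
value 4/5: 5 assignments (counts)
value 3/5: 5 assignments
value 2/5: 5 assignments
value 1/5: 5 assignments
So 21 of the 36 assignments meet the threshold.

21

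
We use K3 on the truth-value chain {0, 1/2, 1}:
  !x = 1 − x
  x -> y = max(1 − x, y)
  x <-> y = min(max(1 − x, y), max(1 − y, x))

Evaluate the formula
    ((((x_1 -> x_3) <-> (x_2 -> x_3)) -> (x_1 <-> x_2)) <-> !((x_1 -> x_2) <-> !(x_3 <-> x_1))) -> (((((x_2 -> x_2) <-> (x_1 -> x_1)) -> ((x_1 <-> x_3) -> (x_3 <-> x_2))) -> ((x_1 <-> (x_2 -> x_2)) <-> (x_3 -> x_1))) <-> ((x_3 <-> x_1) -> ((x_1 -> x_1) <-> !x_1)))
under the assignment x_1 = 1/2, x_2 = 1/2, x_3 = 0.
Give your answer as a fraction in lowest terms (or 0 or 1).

x_1 -> x_3 = 1/2 -> 0 = 1/2
x_2 -> x_3 = 1/2 -> 0 = 1/2
(x_1 -> x_3) <-> (x_2 -> x_3) = 1/2 <-> 1/2 = 1/2
x_1 <-> x_2 = 1/2 <-> 1/2 = 1/2
((x_1 -> x_3) <-> (x_2 -> x_3)) -> (x_1 <-> x_2) = 1/2 -> 1/2 = 1/2
x_1 -> x_2 = 1/2 -> 1/2 = 1/2
x_3 <-> x_1 = 0 <-> 1/2 = 1/2
!(x_3 <-> x_1) = !1/2 = 1/2
(x_1 -> x_2) <-> !(x_3 <-> x_1) = 1/2 <-> 1/2 = 1/2
!((x_1 -> x_2) <-> !(x_3 <-> x_1)) = !1/2 = 1/2
(((x_1 -> x_3) <-> (x_2 -> x_3)) -> (x_1 <-> x_2)) <-> !((x_1 -> x_2) <-> !(x_3 <-> x_1)) = 1/2 <-> 1/2 = 1/2
x_2 -> x_2 = 1/2 -> 1/2 = 1/2
x_1 -> x_1 = 1/2 -> 1/2 = 1/2
(x_2 -> x_2) <-> (x_1 -> x_1) = 1/2 <-> 1/2 = 1/2
x_1 <-> x_3 = 1/2 <-> 0 = 1/2
x_3 <-> x_2 = 0 <-> 1/2 = 1/2
(x_1 <-> x_3) -> (x_3 <-> x_2) = 1/2 -> 1/2 = 1/2
((x_2 -> x_2) <-> (x_1 -> x_1)) -> ((x_1 <-> x_3) -> (x_3 <-> x_2)) = 1/2 -> 1/2 = 1/2
x_2 -> x_2 = 1/2 -> 1/2 = 1/2
x_1 <-> (x_2 -> x_2) = 1/2 <-> 1/2 = 1/2
x_3 -> x_1 = 0 -> 1/2 = 1
(x_1 <-> (x_2 -> x_2)) <-> (x_3 -> x_1) = 1/2 <-> 1 = 1/2
(((x_2 -> x_2) <-> (x_1 -> x_1)) -> ((x_1 <-> x_3) -> (x_3 <-> x_2))) -> ((x_1 <-> (x_2 -> x_2)) <-> (x_3 -> x_1)) = 1/2 -> 1/2 = 1/2
x_3 <-> x_1 = 0 <-> 1/2 = 1/2
x_1 -> x_1 = 1/2 -> 1/2 = 1/2
!x_1 = !1/2 = 1/2
(x_1 -> x_1) <-> !x_1 = 1/2 <-> 1/2 = 1/2
(x_3 <-> x_1) -> ((x_1 -> x_1) <-> !x_1) = 1/2 -> 1/2 = 1/2
((((x_2 -> x_2) <-> (x_1 -> x_1)) -> ((x_1 <-> x_3) -> (x_3 <-> x_2))) -> ((x_1 <-> (x_2 -> x_2)) <-> (x_3 -> x_1))) <-> ((x_3 <-> x_1) -> ((x_1 -> x_1) <-> !x_1)) = 1/2 <-> 1/2 = 1/2
((((x_1 -> x_3) <-> (x_2 -> x_3)) -> (x_1 <-> x_2)) <-> !((x_1 -> x_2) <-> !(x_3 <-> x_1))) -> (((((x_2 -> x_2) <-> (x_1 -> x_1)) -> ((x_1 <-> x_3) -> (x_3 <-> x_2))) -> ((x_1 <-> (x_2 -> x_2)) <-> (x_3 -> x_1))) <-> ((x_3 <-> x_1) -> ((x_1 -> x_1) <-> !x_1))) = 1/2 -> 1/2 = 1/2

1/2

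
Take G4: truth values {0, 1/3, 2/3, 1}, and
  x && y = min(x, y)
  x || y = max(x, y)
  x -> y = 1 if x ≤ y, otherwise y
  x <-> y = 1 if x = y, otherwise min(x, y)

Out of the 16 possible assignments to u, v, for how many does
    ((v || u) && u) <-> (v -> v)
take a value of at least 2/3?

u = 0, v = 0 ↦ 0  <
u = 0, v = 1/3 ↦ 0  <
u = 0, v = 2/3 ↦ 0  <
u = 0, v = 1 ↦ 0  <
u = 1/3, v = 0 ↦ 1/3  <
u = 1/3, v = 1/3 ↦ 1/3  <
u = 1/3, v = 2/3 ↦ 1/3  <
u = 1/3, v = 1 ↦ 1/3  <
u = 2/3, v = 0 ↦ 2/3  ≥
u = 2/3, v = 1/3 ↦ 2/3  ≥
u = 2/3, v = 2/3 ↦ 2/3  ≥
u = 2/3, v = 1 ↦ 2/3  ≥
u = 1, v = 0 ↦ 1  ≥
u = 1, v = 1/3 ↦ 1  ≥
u = 1, v = 2/3 ↦ 1  ≥
u = 1, v = 1 ↦ 1  ≥
So 8 of the 16 assignments meet the threshold.

8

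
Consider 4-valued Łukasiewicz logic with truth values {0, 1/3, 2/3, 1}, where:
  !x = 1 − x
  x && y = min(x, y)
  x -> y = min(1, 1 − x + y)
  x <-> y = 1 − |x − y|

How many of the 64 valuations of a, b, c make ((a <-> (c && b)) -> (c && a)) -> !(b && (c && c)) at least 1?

value 1: 41 assignments (counts)
value 2/3: 16 assignments
value 1/3: 3 assignments
value 0: 4 assignments
So 41 of the 64 assignments meet the threshold.

41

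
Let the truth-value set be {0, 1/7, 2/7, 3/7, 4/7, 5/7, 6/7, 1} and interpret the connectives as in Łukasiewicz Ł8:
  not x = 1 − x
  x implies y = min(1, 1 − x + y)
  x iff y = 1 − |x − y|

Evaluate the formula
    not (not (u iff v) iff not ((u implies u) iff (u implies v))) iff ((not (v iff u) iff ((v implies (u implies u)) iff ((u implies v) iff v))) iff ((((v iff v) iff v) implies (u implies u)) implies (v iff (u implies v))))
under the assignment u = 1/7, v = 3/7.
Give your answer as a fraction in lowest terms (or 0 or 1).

5/7

u iff v = 1/7 iff 3/7 = 5/7
not (u iff v) = not 5/7 = 2/7
u implies u = 1/7 implies 1/7 = 1
u implies v = 1/7 implies 3/7 = 1
(u implies u) iff (u implies v) = 1 iff 1 = 1
not ((u implies u) iff (u implies v)) = not 1 = 0
not (u iff v) iff not ((u implies u) iff (u implies v)) = 2/7 iff 0 = 5/7
not (not (u iff v) iff not ((u implies u) iff (u implies v))) = not 5/7 = 2/7
v iff u = 3/7 iff 1/7 = 5/7
not (v iff u) = not 5/7 = 2/7
u implies u = 1/7 implies 1/7 = 1
v implies (u implies u) = 3/7 implies 1 = 1
u implies v = 1/7 implies 3/7 = 1
(u implies v) iff v = 1 iff 3/7 = 3/7
(v implies (u implies u)) iff ((u implies v) iff v) = 1 iff 3/7 = 3/7
not (v iff u) iff ((v implies (u implies u)) iff ((u implies v) iff v)) = 2/7 iff 3/7 = 6/7
v iff v = 3/7 iff 3/7 = 1
(v iff v) iff v = 1 iff 3/7 = 3/7
u implies u = 1/7 implies 1/7 = 1
((v iff v) iff v) implies (u implies u) = 3/7 implies 1 = 1
u implies v = 1/7 implies 3/7 = 1
v iff (u implies v) = 3/7 iff 1 = 3/7
(((v iff v) iff v) implies (u implies u)) implies (v iff (u implies v)) = 1 implies 3/7 = 3/7
(not (v iff u) iff ((v implies (u implies u)) iff ((u implies v) iff v))) iff ((((v iff v) iff v) implies (u implies u)) implies (v iff (u implies v))) = 6/7 iff 3/7 = 4/7
not (not (u iff v) iff not ((u implies u) iff (u implies v))) iff ((not (v iff u) iff ((v implies (u implies u)) iff ((u implies v) iff v))) iff ((((v iff v) iff v) implies (u implies u)) implies (v iff (u implies v)))) = 2/7 iff 4/7 = 5/7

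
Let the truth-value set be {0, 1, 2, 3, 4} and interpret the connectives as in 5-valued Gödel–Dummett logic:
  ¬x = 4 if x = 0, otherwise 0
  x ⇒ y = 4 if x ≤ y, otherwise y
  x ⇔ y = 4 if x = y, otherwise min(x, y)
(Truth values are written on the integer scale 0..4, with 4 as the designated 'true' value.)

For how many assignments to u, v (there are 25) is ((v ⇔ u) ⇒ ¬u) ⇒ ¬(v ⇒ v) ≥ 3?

16

value 4: 16 assignments (counts)
value 0: 9 assignments
So 16 of the 25 assignments meet the threshold.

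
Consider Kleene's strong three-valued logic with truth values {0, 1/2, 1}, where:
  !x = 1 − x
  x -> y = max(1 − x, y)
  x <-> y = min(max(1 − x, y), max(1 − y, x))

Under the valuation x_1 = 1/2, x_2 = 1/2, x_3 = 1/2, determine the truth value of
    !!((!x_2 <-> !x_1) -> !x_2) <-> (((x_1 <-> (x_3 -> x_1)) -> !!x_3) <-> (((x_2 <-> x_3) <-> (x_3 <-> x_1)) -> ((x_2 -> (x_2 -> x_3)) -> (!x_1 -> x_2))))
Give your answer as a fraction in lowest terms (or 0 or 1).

1/2

!x_2 = !1/2 = 1/2
!x_1 = !1/2 = 1/2
!x_2 <-> !x_1 = 1/2 <-> 1/2 = 1/2
!x_2 = !1/2 = 1/2
(!x_2 <-> !x_1) -> !x_2 = 1/2 -> 1/2 = 1/2
!((!x_2 <-> !x_1) -> !x_2) = !1/2 = 1/2
!!((!x_2 <-> !x_1) -> !x_2) = !1/2 = 1/2
x_3 -> x_1 = 1/2 -> 1/2 = 1/2
x_1 <-> (x_3 -> x_1) = 1/2 <-> 1/2 = 1/2
!x_3 = !1/2 = 1/2
!!x_3 = !1/2 = 1/2
(x_1 <-> (x_3 -> x_1)) -> !!x_3 = 1/2 -> 1/2 = 1/2
x_2 <-> x_3 = 1/2 <-> 1/2 = 1/2
x_3 <-> x_1 = 1/2 <-> 1/2 = 1/2
(x_2 <-> x_3) <-> (x_3 <-> x_1) = 1/2 <-> 1/2 = 1/2
x_2 -> x_3 = 1/2 -> 1/2 = 1/2
x_2 -> (x_2 -> x_3) = 1/2 -> 1/2 = 1/2
!x_1 = !1/2 = 1/2
!x_1 -> x_2 = 1/2 -> 1/2 = 1/2
(x_2 -> (x_2 -> x_3)) -> (!x_1 -> x_2) = 1/2 -> 1/2 = 1/2
((x_2 <-> x_3) <-> (x_3 <-> x_1)) -> ((x_2 -> (x_2 -> x_3)) -> (!x_1 -> x_2)) = 1/2 -> 1/2 = 1/2
((x_1 <-> (x_3 -> x_1)) -> !!x_3) <-> (((x_2 <-> x_3) <-> (x_3 <-> x_1)) -> ((x_2 -> (x_2 -> x_3)) -> (!x_1 -> x_2))) = 1/2 <-> 1/2 = 1/2
!!((!x_2 <-> !x_1) -> !x_2) <-> (((x_1 <-> (x_3 -> x_1)) -> !!x_3) <-> (((x_2 <-> x_3) <-> (x_3 <-> x_1)) -> ((x_2 -> (x_2 -> x_3)) -> (!x_1 -> x_2)))) = 1/2 <-> 1/2 = 1/2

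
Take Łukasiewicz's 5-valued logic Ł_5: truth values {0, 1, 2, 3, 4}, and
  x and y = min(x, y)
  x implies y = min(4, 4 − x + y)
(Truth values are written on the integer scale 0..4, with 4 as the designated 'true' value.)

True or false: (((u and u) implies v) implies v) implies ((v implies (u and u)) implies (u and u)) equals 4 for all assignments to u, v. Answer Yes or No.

Yes

At u = 2, v = 4, for instance:
u and u = 2 and 2 = 2
(u and u) implies v = 2 implies 4 = 4
((u and u) implies v) implies v = 4 implies 4 = 4
v implies (u and u) = 4 implies 2 = 2
(v implies (u and u)) implies (u and u) = 2 implies 2 = 4
(((u and u) implies v) implies v) implies ((v implies (u and u)) implies (u and u)) = 4 implies 4 = 4
and checking the remaining 24 assignments likewise gives ≥ 4 in every case.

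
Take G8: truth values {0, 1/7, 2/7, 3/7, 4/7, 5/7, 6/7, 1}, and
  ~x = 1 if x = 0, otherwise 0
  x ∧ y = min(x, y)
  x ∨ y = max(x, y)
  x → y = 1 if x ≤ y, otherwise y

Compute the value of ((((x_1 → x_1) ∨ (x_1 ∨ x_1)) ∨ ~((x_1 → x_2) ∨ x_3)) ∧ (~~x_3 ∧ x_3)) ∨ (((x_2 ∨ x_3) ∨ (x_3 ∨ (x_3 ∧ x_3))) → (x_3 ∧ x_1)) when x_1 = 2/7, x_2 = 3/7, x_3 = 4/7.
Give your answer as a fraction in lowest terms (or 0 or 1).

4/7

x_1 → x_1 = 2/7 → 2/7 = 1
x_1 ∨ x_1 = 2/7 ∨ 2/7 = 2/7
(x_1 → x_1) ∨ (x_1 ∨ x_1) = 1 ∨ 2/7 = 1
x_1 → x_2 = 2/7 → 3/7 = 1
(x_1 → x_2) ∨ x_3 = 1 ∨ 4/7 = 1
~((x_1 → x_2) ∨ x_3) = ~1 = 0
((x_1 → x_1) ∨ (x_1 ∨ x_1)) ∨ ~((x_1 → x_2) ∨ x_3) = 1 ∨ 0 = 1
~x_3 = ~4/7 = 0
~~x_3 = ~0 = 1
~~x_3 ∧ x_3 = 1 ∧ 4/7 = 4/7
(((x_1 → x_1) ∨ (x_1 ∨ x_1)) ∨ ~((x_1 → x_2) ∨ x_3)) ∧ (~~x_3 ∧ x_3) = 1 ∧ 4/7 = 4/7
x_2 ∨ x_3 = 3/7 ∨ 4/7 = 4/7
x_3 ∧ x_3 = 4/7 ∧ 4/7 = 4/7
x_3 ∨ (x_3 ∧ x_3) = 4/7 ∨ 4/7 = 4/7
(x_2 ∨ x_3) ∨ (x_3 ∨ (x_3 ∧ x_3)) = 4/7 ∨ 4/7 = 4/7
x_3 ∧ x_1 = 4/7 ∧ 2/7 = 2/7
((x_2 ∨ x_3) ∨ (x_3 ∨ (x_3 ∧ x_3))) → (x_3 ∧ x_1) = 4/7 → 2/7 = 2/7
((((x_1 → x_1) ∨ (x_1 ∨ x_1)) ∨ ~((x_1 → x_2) ∨ x_3)) ∧ (~~x_3 ∧ x_3)) ∨ (((x_2 ∨ x_3) ∨ (x_3 ∨ (x_3 ∧ x_3))) → (x_3 ∧ x_1)) = 4/7 ∨ 2/7 = 4/7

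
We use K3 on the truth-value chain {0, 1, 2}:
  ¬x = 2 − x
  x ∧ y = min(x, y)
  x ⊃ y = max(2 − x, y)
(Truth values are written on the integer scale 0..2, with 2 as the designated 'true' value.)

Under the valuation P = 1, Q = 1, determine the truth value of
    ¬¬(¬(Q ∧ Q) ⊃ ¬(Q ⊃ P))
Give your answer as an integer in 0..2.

1

Q ∧ Q = 1 ∧ 1 = 1
¬(Q ∧ Q) = ¬1 = 1
Q ⊃ P = 1 ⊃ 1 = 1
¬(Q ⊃ P) = ¬1 = 1
¬(Q ∧ Q) ⊃ ¬(Q ⊃ P) = 1 ⊃ 1 = 1
¬(¬(Q ∧ Q) ⊃ ¬(Q ⊃ P)) = ¬1 = 1
¬¬(¬(Q ∧ Q) ⊃ ¬(Q ⊃ P)) = ¬1 = 1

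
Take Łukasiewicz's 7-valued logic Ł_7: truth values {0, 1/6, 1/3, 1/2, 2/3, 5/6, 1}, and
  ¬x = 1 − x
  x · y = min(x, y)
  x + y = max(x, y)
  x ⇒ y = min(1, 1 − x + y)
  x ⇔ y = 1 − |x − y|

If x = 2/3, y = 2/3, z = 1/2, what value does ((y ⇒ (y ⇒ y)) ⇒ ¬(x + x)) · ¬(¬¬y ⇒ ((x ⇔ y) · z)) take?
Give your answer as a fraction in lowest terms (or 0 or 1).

1/6

y ⇒ y = 2/3 ⇒ 2/3 = 1
y ⇒ (y ⇒ y) = 2/3 ⇒ 1 = 1
x + x = 2/3 + 2/3 = 2/3
¬(x + x) = ¬2/3 = 1/3
(y ⇒ (y ⇒ y)) ⇒ ¬(x + x) = 1 ⇒ 1/3 = 1/3
¬y = ¬2/3 = 1/3
¬¬y = ¬1/3 = 2/3
x ⇔ y = 2/3 ⇔ 2/3 = 1
(x ⇔ y) · z = 1 · 1/2 = 1/2
¬¬y ⇒ ((x ⇔ y) · z) = 2/3 ⇒ 1/2 = 5/6
¬(¬¬y ⇒ ((x ⇔ y) · z)) = ¬5/6 = 1/6
((y ⇒ (y ⇒ y)) ⇒ ¬(x + x)) · ¬(¬¬y ⇒ ((x ⇔ y) · z)) = 1/3 · 1/6 = 1/6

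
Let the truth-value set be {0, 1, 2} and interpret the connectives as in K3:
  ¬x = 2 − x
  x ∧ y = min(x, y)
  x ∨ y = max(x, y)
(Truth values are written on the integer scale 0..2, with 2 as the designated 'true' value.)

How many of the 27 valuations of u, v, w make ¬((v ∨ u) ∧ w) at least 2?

value 2: 11 assignments (counts)
value 1: 11 assignments
value 0: 5 assignments
So 11 of the 27 assignments meet the threshold.

11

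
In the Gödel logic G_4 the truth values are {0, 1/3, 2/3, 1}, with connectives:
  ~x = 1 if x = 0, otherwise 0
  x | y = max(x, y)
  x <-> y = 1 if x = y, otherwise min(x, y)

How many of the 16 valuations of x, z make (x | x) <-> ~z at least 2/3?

x = 0, z = 0 ↦ 0  <
x = 0, z = 1/3 ↦ 1  ≥
x = 0, z = 2/3 ↦ 1  ≥
x = 0, z = 1 ↦ 1  ≥
x = 1/3, z = 0 ↦ 1/3  <
x = 1/3, z = 1/3 ↦ 0  <
x = 1/3, z = 2/3 ↦ 0  <
x = 1/3, z = 1 ↦ 0  <
x = 2/3, z = 0 ↦ 2/3  ≥
x = 2/3, z = 1/3 ↦ 0  <
x = 2/3, z = 2/3 ↦ 0  <
x = 2/3, z = 1 ↦ 0  <
x = 1, z = 0 ↦ 1  ≥
x = 1, z = 1/3 ↦ 0  <
x = 1, z = 2/3 ↦ 0  <
x = 1, z = 1 ↦ 0  <
So 5 of the 16 assignments meet the threshold.

5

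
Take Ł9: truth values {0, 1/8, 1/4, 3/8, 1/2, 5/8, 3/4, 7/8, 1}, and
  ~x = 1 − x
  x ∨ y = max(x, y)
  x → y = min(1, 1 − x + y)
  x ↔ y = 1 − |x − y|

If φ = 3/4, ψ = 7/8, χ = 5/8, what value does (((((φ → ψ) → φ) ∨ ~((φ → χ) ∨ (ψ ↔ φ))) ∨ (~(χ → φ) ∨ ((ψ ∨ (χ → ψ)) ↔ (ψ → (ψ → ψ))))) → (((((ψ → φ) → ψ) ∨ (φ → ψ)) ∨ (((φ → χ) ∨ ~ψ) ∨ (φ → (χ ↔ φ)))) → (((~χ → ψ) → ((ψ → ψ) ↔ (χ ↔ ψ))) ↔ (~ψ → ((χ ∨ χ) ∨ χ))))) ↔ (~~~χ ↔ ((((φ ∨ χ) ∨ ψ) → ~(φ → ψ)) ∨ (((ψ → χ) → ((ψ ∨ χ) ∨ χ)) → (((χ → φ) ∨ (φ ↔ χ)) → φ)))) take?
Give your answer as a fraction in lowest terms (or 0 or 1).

7/8

φ → ψ = 3/4 → 7/8 = 1
(φ → ψ) → φ = 1 → 3/4 = 3/4
φ → χ = 3/4 → 5/8 = 7/8
ψ ↔ φ = 7/8 ↔ 3/4 = 7/8
(φ → χ) ∨ (ψ ↔ φ) = 7/8 ∨ 7/8 = 7/8
~((φ → χ) ∨ (ψ ↔ φ)) = ~7/8 = 1/8
((φ → ψ) → φ) ∨ ~((φ → χ) ∨ (ψ ↔ φ)) = 3/4 ∨ 1/8 = 3/4
χ → φ = 5/8 → 3/4 = 1
~(χ → φ) = ~1 = 0
χ → ψ = 5/8 → 7/8 = 1
ψ ∨ (χ → ψ) = 7/8 ∨ 1 = 1
ψ → ψ = 7/8 → 7/8 = 1
ψ → (ψ → ψ) = 7/8 → 1 = 1
(ψ ∨ (χ → ψ)) ↔ (ψ → (ψ → ψ)) = 1 ↔ 1 = 1
~(χ → φ) ∨ ((ψ ∨ (χ → ψ)) ↔ (ψ → (ψ → ψ))) = 0 ∨ 1 = 1
(((φ → ψ) → φ) ∨ ~((φ → χ) ∨ (ψ ↔ φ))) ∨ (~(χ → φ) ∨ ((ψ ∨ (χ → ψ)) ↔ (ψ → (ψ → ψ)))) = 3/4 ∨ 1 = 1
ψ → φ = 7/8 → 3/4 = 7/8
(ψ → φ) → ψ = 7/8 → 7/8 = 1
φ → ψ = 3/4 → 7/8 = 1
((ψ → φ) → ψ) ∨ (φ → ψ) = 1 ∨ 1 = 1
φ → χ = 3/4 → 5/8 = 7/8
~ψ = ~7/8 = 1/8
(φ → χ) ∨ ~ψ = 7/8 ∨ 1/8 = 7/8
χ ↔ φ = 5/8 ↔ 3/4 = 7/8
φ → (χ ↔ φ) = 3/4 → 7/8 = 1
((φ → χ) ∨ ~ψ) ∨ (φ → (χ ↔ φ)) = 7/8 ∨ 1 = 1
(((ψ → φ) → ψ) ∨ (φ → ψ)) ∨ (((φ → χ) ∨ ~ψ) ∨ (φ → (χ ↔ φ))) = 1 ∨ 1 = 1
~χ = ~5/8 = 3/8
~χ → ψ = 3/8 → 7/8 = 1
ψ → ψ = 7/8 → 7/8 = 1
χ ↔ ψ = 5/8 ↔ 7/8 = 3/4
(ψ → ψ) ↔ (χ ↔ ψ) = 1 ↔ 3/4 = 3/4
(~χ → ψ) → ((ψ → ψ) ↔ (χ ↔ ψ)) = 1 → 3/4 = 3/4
~ψ = ~7/8 = 1/8
χ ∨ χ = 5/8 ∨ 5/8 = 5/8
(χ ∨ χ) ∨ χ = 5/8 ∨ 5/8 = 5/8
~ψ → ((χ ∨ χ) ∨ χ) = 1/8 → 5/8 = 1
((~χ → ψ) → ((ψ → ψ) ↔ (χ ↔ ψ))) ↔ (~ψ → ((χ ∨ χ) ∨ χ)) = 3/4 ↔ 1 = 3/4
((((ψ → φ) → ψ) ∨ (φ → ψ)) ∨ (((φ → χ) ∨ ~ψ) ∨ (φ → (χ ↔ φ)))) → (((~χ → ψ) → ((ψ → ψ) ↔ (χ ↔ ψ))) ↔ (~ψ → ((χ ∨ χ) ∨ χ))) = 1 → 3/4 = 3/4
((((φ → ψ) → φ) ∨ ~((φ → χ) ∨ (ψ ↔ φ))) ∨ (~(χ → φ) ∨ ((ψ ∨ (χ → ψ)) ↔ (ψ → (ψ → ψ))))) → (((((ψ → φ) → ψ) ∨ (φ → ψ)) ∨ (((φ → χ) ∨ ~ψ) ∨ (φ → (χ ↔ φ)))) → (((~χ → ψ) → ((ψ → ψ) ↔ (χ ↔ ψ))) ↔ (~ψ → ((χ ∨ χ) ∨ χ)))) = 1 → 3/4 = 3/4
~χ = ~5/8 = 3/8
~~χ = ~3/8 = 5/8
~~~χ = ~5/8 = 3/8
φ ∨ χ = 3/4 ∨ 5/8 = 3/4
(φ ∨ χ) ∨ ψ = 3/4 ∨ 7/8 = 7/8
φ → ψ = 3/4 → 7/8 = 1
~(φ → ψ) = ~1 = 0
((φ ∨ χ) ∨ ψ) → ~(φ → ψ) = 7/8 → 0 = 1/8
ψ → χ = 7/8 → 5/8 = 3/4
ψ ∨ χ = 7/8 ∨ 5/8 = 7/8
(ψ ∨ χ) ∨ χ = 7/8 ∨ 5/8 = 7/8
(ψ → χ) → ((ψ ∨ χ) ∨ χ) = 3/4 → 7/8 = 1
χ → φ = 5/8 → 3/4 = 1
φ ↔ χ = 3/4 ↔ 5/8 = 7/8
(χ → φ) ∨ (φ ↔ χ) = 1 ∨ 7/8 = 1
((χ → φ) ∨ (φ ↔ χ)) → φ = 1 → 3/4 = 3/4
((ψ → χ) → ((ψ ∨ χ) ∨ χ)) → (((χ → φ) ∨ (φ ↔ χ)) → φ) = 1 → 3/4 = 3/4
(((φ ∨ χ) ∨ ψ) → ~(φ → ψ)) ∨ (((ψ → χ) → ((ψ ∨ χ) ∨ χ)) → (((χ → φ) ∨ (φ ↔ χ)) → φ)) = 1/8 ∨ 3/4 = 3/4
~~~χ ↔ ((((φ ∨ χ) ∨ ψ) → ~(φ → ψ)) ∨ (((ψ → χ) → ((ψ ∨ χ) ∨ χ)) → (((χ → φ) ∨ (φ ↔ χ)) → φ))) = 3/8 ↔ 3/4 = 5/8
(((((φ → ψ) → φ) ∨ ~((φ → χ) ∨ (ψ ↔ φ))) ∨ (~(χ → φ) ∨ ((ψ ∨ (χ → ψ)) ↔ (ψ → (ψ → ψ))))) → (((((ψ → φ) → ψ) ∨ (φ → ψ)) ∨ (((φ → χ) ∨ ~ψ) ∨ (φ → (χ ↔ φ)))) → (((~χ → ψ) → ((ψ → ψ) ↔ (χ ↔ ψ))) ↔ (~ψ → ((χ ∨ χ) ∨ χ))))) ↔ (~~~χ ↔ ((((φ ∨ χ) ∨ ψ) → ~(φ → ψ)) ∨ (((ψ → χ) → ((ψ ∨ χ) ∨ χ)) → (((χ → φ) ∨ (φ ↔ χ)) → φ)))) = 3/4 ↔ 5/8 = 7/8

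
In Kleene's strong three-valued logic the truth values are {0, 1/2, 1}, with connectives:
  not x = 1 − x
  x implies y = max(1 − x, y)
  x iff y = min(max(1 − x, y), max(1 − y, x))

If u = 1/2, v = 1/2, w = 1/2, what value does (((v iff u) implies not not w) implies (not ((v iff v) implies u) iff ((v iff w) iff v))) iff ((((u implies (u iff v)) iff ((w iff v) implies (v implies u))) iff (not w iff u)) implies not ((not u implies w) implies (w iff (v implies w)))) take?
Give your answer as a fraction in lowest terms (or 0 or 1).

1/2

v iff u = 1/2 iff 1/2 = 1/2
not w = not 1/2 = 1/2
not not w = not 1/2 = 1/2
(v iff u) implies not not w = 1/2 implies 1/2 = 1/2
v iff v = 1/2 iff 1/2 = 1/2
(v iff v) implies u = 1/2 implies 1/2 = 1/2
not ((v iff v) implies u) = not 1/2 = 1/2
v iff w = 1/2 iff 1/2 = 1/2
(v iff w) iff v = 1/2 iff 1/2 = 1/2
not ((v iff v) implies u) iff ((v iff w) iff v) = 1/2 iff 1/2 = 1/2
((v iff u) implies not not w) implies (not ((v iff v) implies u) iff ((v iff w) iff v)) = 1/2 implies 1/2 = 1/2
u iff v = 1/2 iff 1/2 = 1/2
u implies (u iff v) = 1/2 implies 1/2 = 1/2
w iff v = 1/2 iff 1/2 = 1/2
v implies u = 1/2 implies 1/2 = 1/2
(w iff v) implies (v implies u) = 1/2 implies 1/2 = 1/2
(u implies (u iff v)) iff ((w iff v) implies (v implies u)) = 1/2 iff 1/2 = 1/2
not w = not 1/2 = 1/2
not w iff u = 1/2 iff 1/2 = 1/2
((u implies (u iff v)) iff ((w iff v) implies (v implies u))) iff (not w iff u) = 1/2 iff 1/2 = 1/2
not u = not 1/2 = 1/2
not u implies w = 1/2 implies 1/2 = 1/2
v implies w = 1/2 implies 1/2 = 1/2
w iff (v implies w) = 1/2 iff 1/2 = 1/2
(not u implies w) implies (w iff (v implies w)) = 1/2 implies 1/2 = 1/2
not ((not u implies w) implies (w iff (v implies w))) = not 1/2 = 1/2
(((u implies (u iff v)) iff ((w iff v) implies (v implies u))) iff (not w iff u)) implies not ((not u implies w) implies (w iff (v implies w))) = 1/2 implies 1/2 = 1/2
(((v iff u) implies not not w) implies (not ((v iff v) implies u) iff ((v iff w) iff v))) iff ((((u implies (u iff v)) iff ((w iff v) implies (v implies u))) iff (not w iff u)) implies not ((not u implies w) implies (w iff (v implies w)))) = 1/2 iff 1/2 = 1/2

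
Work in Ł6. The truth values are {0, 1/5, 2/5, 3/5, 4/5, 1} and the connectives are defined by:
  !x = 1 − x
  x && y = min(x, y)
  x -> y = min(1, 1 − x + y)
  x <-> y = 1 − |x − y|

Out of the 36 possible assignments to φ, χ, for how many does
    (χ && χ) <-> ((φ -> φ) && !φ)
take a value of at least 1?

value 1: 6 assignments (counts)
value 4/5: 10 assignments
value 3/5: 8 assignments
value 2/5: 6 assignments
value 1/5: 4 assignments
value 0: 2 assignments
So 6 of the 36 assignments meet the threshold.

6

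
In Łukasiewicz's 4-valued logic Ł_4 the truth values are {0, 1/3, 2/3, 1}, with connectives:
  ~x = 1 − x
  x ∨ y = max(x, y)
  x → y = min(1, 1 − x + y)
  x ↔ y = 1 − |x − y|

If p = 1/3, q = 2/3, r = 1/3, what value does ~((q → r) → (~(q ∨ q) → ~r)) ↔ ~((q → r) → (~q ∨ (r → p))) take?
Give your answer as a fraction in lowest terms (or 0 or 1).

q → r = 2/3 → 1/3 = 2/3
q ∨ q = 2/3 ∨ 2/3 = 2/3
~(q ∨ q) = ~2/3 = 1/3
~r = ~1/3 = 2/3
~(q ∨ q) → ~r = 1/3 → 2/3 = 1
(q → r) → (~(q ∨ q) → ~r) = 2/3 → 1 = 1
~((q → r) → (~(q ∨ q) → ~r)) = ~1 = 0
q → r = 2/3 → 1/3 = 2/3
~q = ~2/3 = 1/3
r → p = 1/3 → 1/3 = 1
~q ∨ (r → p) = 1/3 ∨ 1 = 1
(q → r) → (~q ∨ (r → p)) = 2/3 → 1 = 1
~((q → r) → (~q ∨ (r → p))) = ~1 = 0
~((q → r) → (~(q ∨ q) → ~r)) ↔ ~((q → r) → (~q ∨ (r → p))) = 0 ↔ 0 = 1

1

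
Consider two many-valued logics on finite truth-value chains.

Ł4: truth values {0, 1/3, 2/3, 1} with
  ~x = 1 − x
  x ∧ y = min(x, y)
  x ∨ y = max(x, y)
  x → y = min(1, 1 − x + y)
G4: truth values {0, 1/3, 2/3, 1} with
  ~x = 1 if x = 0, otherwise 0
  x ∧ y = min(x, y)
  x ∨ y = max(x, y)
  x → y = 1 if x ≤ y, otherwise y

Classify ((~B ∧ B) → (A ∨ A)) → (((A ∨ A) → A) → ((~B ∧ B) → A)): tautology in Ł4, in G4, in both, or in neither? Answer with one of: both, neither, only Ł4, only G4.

In Ł4: every assignment gives 1 — tautology.
In G4: every assignment gives 1 — tautology.

both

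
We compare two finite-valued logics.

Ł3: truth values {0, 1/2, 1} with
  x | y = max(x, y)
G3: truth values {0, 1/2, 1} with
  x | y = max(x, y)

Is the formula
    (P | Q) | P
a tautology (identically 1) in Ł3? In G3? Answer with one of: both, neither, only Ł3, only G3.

neither

In Ł3: at P = 0, Q = 0 the value is 0 — not a tautology.
In G3: at P = 0, Q = 0 the value is 0 — not a tautology.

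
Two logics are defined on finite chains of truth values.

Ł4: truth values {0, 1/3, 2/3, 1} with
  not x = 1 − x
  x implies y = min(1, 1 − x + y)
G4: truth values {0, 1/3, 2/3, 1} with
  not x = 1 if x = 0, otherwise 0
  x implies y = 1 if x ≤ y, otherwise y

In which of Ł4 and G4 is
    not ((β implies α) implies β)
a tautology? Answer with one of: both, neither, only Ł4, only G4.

In Ł4: at α = 0, β = 1/3 the value is 1/3 — not a tautology.
In G4: at α = 0, β = 1/3 the value is 0 — not a tautology.

neither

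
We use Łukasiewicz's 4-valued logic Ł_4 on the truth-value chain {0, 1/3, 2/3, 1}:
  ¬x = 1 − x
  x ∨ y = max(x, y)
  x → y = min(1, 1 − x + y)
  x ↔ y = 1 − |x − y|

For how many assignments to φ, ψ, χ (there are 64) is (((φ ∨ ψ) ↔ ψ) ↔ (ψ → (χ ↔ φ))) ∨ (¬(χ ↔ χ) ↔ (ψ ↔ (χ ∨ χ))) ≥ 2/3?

54

value 1: 30 assignments (counts)
value 2/3: 24 assignments (counts)
value 1/3: 8 assignments
value 0: 2 assignments
So 54 of the 64 assignments meet the threshold.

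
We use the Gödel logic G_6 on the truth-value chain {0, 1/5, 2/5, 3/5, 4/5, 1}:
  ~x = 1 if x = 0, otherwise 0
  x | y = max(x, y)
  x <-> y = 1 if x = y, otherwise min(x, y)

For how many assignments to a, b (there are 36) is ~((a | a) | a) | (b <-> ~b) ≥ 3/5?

value 1: 6 assignments (counts)
value 0: 30 assignments
So 6 of the 36 assignments meet the threshold.

6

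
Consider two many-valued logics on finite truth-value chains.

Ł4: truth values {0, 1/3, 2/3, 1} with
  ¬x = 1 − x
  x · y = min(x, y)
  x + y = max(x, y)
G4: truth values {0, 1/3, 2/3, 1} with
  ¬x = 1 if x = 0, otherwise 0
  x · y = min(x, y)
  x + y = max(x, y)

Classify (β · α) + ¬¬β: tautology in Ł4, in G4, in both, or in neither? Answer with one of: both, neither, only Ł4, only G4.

In Ł4: at α = 0, β = 0 the value is 0 — not a tautology.
In G4: at α = 0, β = 0 the value is 0 — not a tautology.

neither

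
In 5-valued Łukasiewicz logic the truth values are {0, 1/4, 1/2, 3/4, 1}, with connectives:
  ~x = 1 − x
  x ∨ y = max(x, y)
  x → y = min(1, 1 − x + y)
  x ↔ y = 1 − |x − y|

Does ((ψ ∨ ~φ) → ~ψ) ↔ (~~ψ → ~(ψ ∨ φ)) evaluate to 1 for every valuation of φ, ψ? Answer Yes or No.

No

Counterexample: take φ = 0, ψ = 1/4.
~φ = ~0 = 1
ψ ∨ ~φ = 1/4 ∨ 1 = 1
~ψ = ~1/4 = 3/4
(ψ ∨ ~φ) → ~ψ = 1 → 3/4 = 3/4
~ψ = ~1/4 = 3/4
~~ψ = ~3/4 = 1/4
ψ ∨ φ = 1/4 ∨ 0 = 1/4
~(ψ ∨ φ) = ~1/4 = 3/4
~~ψ → ~(ψ ∨ φ) = 1/4 → 3/4 = 1
((ψ ∨ ~φ) → ~ψ) ↔ (~~ψ → ~(ψ ∨ φ)) = 3/4 ↔ 1 = 3/4
This gives 3/4 ≠ 1.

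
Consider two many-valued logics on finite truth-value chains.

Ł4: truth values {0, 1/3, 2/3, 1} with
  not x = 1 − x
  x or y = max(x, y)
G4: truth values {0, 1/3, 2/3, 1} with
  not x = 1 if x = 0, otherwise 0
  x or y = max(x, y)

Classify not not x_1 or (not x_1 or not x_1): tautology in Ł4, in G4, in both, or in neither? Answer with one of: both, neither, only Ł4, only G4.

only G4

In Ł4: at x_1 = 1/3 the value is 2/3 — not a tautology.
In G4: every assignment gives 1 — tautology.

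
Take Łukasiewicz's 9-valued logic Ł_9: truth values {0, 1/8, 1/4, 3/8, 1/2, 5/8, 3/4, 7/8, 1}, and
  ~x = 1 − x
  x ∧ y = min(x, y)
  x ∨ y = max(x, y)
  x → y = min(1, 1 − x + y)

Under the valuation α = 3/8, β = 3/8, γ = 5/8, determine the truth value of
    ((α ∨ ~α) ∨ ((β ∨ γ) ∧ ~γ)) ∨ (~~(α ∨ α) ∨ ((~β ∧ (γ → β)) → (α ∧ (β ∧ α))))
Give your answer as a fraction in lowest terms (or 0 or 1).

~α = ~3/8 = 5/8
α ∨ ~α = 3/8 ∨ 5/8 = 5/8
β ∨ γ = 3/8 ∨ 5/8 = 5/8
~γ = ~5/8 = 3/8
(β ∨ γ) ∧ ~γ = 5/8 ∧ 3/8 = 3/8
(α ∨ ~α) ∨ ((β ∨ γ) ∧ ~γ) = 5/8 ∨ 3/8 = 5/8
α ∨ α = 3/8 ∨ 3/8 = 3/8
~(α ∨ α) = ~3/8 = 5/8
~~(α ∨ α) = ~5/8 = 3/8
~β = ~3/8 = 5/8
γ → β = 5/8 → 3/8 = 3/4
~β ∧ (γ → β) = 5/8 ∧ 3/4 = 5/8
β ∧ α = 3/8 ∧ 3/8 = 3/8
α ∧ (β ∧ α) = 3/8 ∧ 3/8 = 3/8
(~β ∧ (γ → β)) → (α ∧ (β ∧ α)) = 5/8 → 3/8 = 3/4
~~(α ∨ α) ∨ ((~β ∧ (γ → β)) → (α ∧ (β ∧ α))) = 3/8 ∨ 3/4 = 3/4
((α ∨ ~α) ∨ ((β ∨ γ) ∧ ~γ)) ∨ (~~(α ∨ α) ∨ ((~β ∧ (γ → β)) → (α ∧ (β ∧ α)))) = 5/8 ∨ 3/4 = 3/4

3/4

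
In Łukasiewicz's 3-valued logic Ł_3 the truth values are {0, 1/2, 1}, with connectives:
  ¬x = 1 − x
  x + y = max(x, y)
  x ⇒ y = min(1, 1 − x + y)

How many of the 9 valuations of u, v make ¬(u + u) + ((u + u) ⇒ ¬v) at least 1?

6

u = 0, v = 0 ↦ 1  ≥
u = 0, v = 1/2 ↦ 1  ≥
u = 0, v = 1 ↦ 1  ≥
u = 1/2, v = 0 ↦ 1  ≥
u = 1/2, v = 1/2 ↦ 1  ≥
u = 1/2, v = 1 ↦ 1/2  <
u = 1, v = 0 ↦ 1  ≥
u = 1, v = 1/2 ↦ 1/2  <
u = 1, v = 1 ↦ 0  <
So 6 of the 9 assignments meet the threshold.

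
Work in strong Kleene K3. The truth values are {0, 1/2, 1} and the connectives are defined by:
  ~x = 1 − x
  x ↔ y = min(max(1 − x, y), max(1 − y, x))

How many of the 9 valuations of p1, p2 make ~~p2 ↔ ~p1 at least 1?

2

p1 = 0, p2 = 0 ↦ 0  <
p1 = 0, p2 = 1/2 ↦ 1/2  <
p1 = 0, p2 = 1 ↦ 1  ≥
p1 = 1/2, p2 = 0 ↦ 1/2  <
p1 = 1/2, p2 = 1/2 ↦ 1/2  <
p1 = 1/2, p2 = 1 ↦ 1/2  <
p1 = 1, p2 = 0 ↦ 1  ≥
p1 = 1, p2 = 1/2 ↦ 1/2  <
p1 = 1, p2 = 1 ↦ 0  <
So 2 of the 9 assignments meet the threshold.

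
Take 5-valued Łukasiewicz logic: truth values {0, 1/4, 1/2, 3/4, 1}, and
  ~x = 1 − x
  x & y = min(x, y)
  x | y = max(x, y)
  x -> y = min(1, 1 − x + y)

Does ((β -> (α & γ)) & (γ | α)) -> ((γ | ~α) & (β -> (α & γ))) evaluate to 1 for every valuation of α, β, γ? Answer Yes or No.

No

Counterexample: take α = 3/4, β = 0, γ = 0.
α & γ = 3/4 & 0 = 0
β -> (α & γ) = 0 -> 0 = 1
γ | α = 0 | 3/4 = 3/4
(β -> (α & γ)) & (γ | α) = 1 & 3/4 = 3/4
~α = ~3/4 = 1/4
γ | ~α = 0 | 1/4 = 1/4
α & γ = 3/4 & 0 = 0
β -> (α & γ) = 0 -> 0 = 1
(γ | ~α) & (β -> (α & γ)) = 1/4 & 1 = 1/4
((β -> (α & γ)) & (γ | α)) -> ((γ | ~α) & (β -> (α & γ))) = 3/4 -> 1/4 = 1/2
This gives 1/2 ≠ 1.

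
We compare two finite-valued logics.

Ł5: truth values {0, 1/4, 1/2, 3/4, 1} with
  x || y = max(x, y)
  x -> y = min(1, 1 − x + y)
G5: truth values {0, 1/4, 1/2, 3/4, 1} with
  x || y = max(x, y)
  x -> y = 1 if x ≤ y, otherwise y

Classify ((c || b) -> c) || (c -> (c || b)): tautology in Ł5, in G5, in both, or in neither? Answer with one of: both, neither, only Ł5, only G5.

both

In Ł5: every assignment gives 1 — tautology.
In G5: every assignment gives 1 — tautology.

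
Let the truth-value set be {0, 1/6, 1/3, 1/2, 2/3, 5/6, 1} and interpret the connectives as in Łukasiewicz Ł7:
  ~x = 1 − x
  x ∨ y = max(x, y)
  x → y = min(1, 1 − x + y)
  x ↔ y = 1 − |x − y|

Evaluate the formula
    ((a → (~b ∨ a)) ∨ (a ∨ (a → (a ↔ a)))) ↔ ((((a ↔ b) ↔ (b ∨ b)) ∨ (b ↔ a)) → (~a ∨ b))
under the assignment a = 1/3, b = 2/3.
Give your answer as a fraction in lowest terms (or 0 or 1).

~b = ~2/3 = 1/3
~b ∨ a = 1/3 ∨ 1/3 = 1/3
a → (~b ∨ a) = 1/3 → 1/3 = 1
a ↔ a = 1/3 ↔ 1/3 = 1
a → (a ↔ a) = 1/3 → 1 = 1
a ∨ (a → (a ↔ a)) = 1/3 ∨ 1 = 1
(a → (~b ∨ a)) ∨ (a ∨ (a → (a ↔ a))) = 1 ∨ 1 = 1
a ↔ b = 1/3 ↔ 2/3 = 2/3
b ∨ b = 2/3 ∨ 2/3 = 2/3
(a ↔ b) ↔ (b ∨ b) = 2/3 ↔ 2/3 = 1
b ↔ a = 2/3 ↔ 1/3 = 2/3
((a ↔ b) ↔ (b ∨ b)) ∨ (b ↔ a) = 1 ∨ 2/3 = 1
~a = ~1/3 = 2/3
~a ∨ b = 2/3 ∨ 2/3 = 2/3
(((a ↔ b) ↔ (b ∨ b)) ∨ (b ↔ a)) → (~a ∨ b) = 1 → 2/3 = 2/3
((a → (~b ∨ a)) ∨ (a ∨ (a → (a ↔ a)))) ↔ ((((a ↔ b) ↔ (b ∨ b)) ∨ (b ↔ a)) → (~a ∨ b)) = 1 ↔ 2/3 = 2/3

2/3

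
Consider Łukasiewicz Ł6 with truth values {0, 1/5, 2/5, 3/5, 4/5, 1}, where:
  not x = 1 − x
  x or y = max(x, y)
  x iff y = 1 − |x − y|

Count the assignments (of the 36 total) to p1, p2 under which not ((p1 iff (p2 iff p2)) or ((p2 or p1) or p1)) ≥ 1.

value 1: 1 assignment (counts)
value 4/5: 3 assignments
value 3/5: 5 assignments
value 2/5: 7 assignments
value 1/5: 9 assignments
value 0: 11 assignments
So 1 of the 36 assignments meets the threshold.

1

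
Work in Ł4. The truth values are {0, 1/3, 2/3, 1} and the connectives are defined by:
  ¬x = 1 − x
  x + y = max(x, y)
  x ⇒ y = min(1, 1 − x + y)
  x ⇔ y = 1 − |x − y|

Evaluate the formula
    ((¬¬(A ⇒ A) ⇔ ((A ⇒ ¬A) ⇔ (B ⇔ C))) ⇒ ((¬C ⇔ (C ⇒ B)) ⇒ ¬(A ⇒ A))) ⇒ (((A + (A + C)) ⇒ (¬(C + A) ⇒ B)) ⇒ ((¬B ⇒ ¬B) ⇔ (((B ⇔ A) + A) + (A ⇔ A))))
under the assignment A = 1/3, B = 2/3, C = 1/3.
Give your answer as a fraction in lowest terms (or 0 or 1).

1

A ⇒ A = 1/3 ⇒ 1/3 = 1
¬(A ⇒ A) = ¬1 = 0
¬¬(A ⇒ A) = ¬0 = 1
¬A = ¬1/3 = 2/3
A ⇒ ¬A = 1/3 ⇒ 2/3 = 1
B ⇔ C = 2/3 ⇔ 1/3 = 2/3
(A ⇒ ¬A) ⇔ (B ⇔ C) = 1 ⇔ 2/3 = 2/3
¬¬(A ⇒ A) ⇔ ((A ⇒ ¬A) ⇔ (B ⇔ C)) = 1 ⇔ 2/3 = 2/3
¬C = ¬1/3 = 2/3
C ⇒ B = 1/3 ⇒ 2/3 = 1
¬C ⇔ (C ⇒ B) = 2/3 ⇔ 1 = 2/3
A ⇒ A = 1/3 ⇒ 1/3 = 1
¬(A ⇒ A) = ¬1 = 0
(¬C ⇔ (C ⇒ B)) ⇒ ¬(A ⇒ A) = 2/3 ⇒ 0 = 1/3
(¬¬(A ⇒ A) ⇔ ((A ⇒ ¬A) ⇔ (B ⇔ C))) ⇒ ((¬C ⇔ (C ⇒ B)) ⇒ ¬(A ⇒ A)) = 2/3 ⇒ 1/3 = 2/3
A + C = 1/3 + 1/3 = 1/3
A + (A + C) = 1/3 + 1/3 = 1/3
C + A = 1/3 + 1/3 = 1/3
¬(C + A) = ¬1/3 = 2/3
¬(C + A) ⇒ B = 2/3 ⇒ 2/3 = 1
(A + (A + C)) ⇒ (¬(C + A) ⇒ B) = 1/3 ⇒ 1 = 1
¬B = ¬2/3 = 1/3
¬B = ¬2/3 = 1/3
¬B ⇒ ¬B = 1/3 ⇒ 1/3 = 1
B ⇔ A = 2/3 ⇔ 1/3 = 2/3
(B ⇔ A) + A = 2/3 + 1/3 = 2/3
A ⇔ A = 1/3 ⇔ 1/3 = 1
((B ⇔ A) + A) + (A ⇔ A) = 2/3 + 1 = 1
(¬B ⇒ ¬B) ⇔ (((B ⇔ A) + A) + (A ⇔ A)) = 1 ⇔ 1 = 1
((A + (A + C)) ⇒ (¬(C + A) ⇒ B)) ⇒ ((¬B ⇒ ¬B) ⇔ (((B ⇔ A) + A) + (A ⇔ A))) = 1 ⇒ 1 = 1
((¬¬(A ⇒ A) ⇔ ((A ⇒ ¬A) ⇔ (B ⇔ C))) ⇒ ((¬C ⇔ (C ⇒ B)) ⇒ ¬(A ⇒ A))) ⇒ (((A + (A + C)) ⇒ (¬(C + A) ⇒ B)) ⇒ ((¬B ⇒ ¬B) ⇔ (((B ⇔ A) + A) + (A ⇔ A)))) = 2/3 ⇒ 1 = 1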